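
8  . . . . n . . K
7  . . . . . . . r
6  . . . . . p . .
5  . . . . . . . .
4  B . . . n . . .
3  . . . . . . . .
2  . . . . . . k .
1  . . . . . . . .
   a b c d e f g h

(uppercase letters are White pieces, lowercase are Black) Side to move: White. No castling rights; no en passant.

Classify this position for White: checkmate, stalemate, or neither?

White to move; white king on h8.
In check: yes, from the black rook on h7.
Legal moves for White: Kg8, Kxh7.
White is in check but has 2 legal moves → neither.

neither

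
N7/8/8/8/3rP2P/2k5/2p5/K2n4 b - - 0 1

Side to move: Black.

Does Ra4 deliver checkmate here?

yes

After Ra4: white king on a1; in check: yes, from the black rook on a4.
King squares — b1: attacked by Pc2; a2: attacked by Ra4; b2: attacked by Nd1.
White has no legal moves → checkmate.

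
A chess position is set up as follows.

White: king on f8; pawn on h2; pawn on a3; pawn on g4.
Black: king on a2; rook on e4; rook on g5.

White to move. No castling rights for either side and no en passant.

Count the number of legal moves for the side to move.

4

White to move; king on f8.
In check: no.
Legal moves: Kf7, a4, h3, h4.
Count: 4.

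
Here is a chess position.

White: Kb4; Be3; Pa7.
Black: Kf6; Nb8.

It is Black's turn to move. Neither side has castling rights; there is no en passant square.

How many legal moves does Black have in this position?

10

Black to move; king on f6.
In check: no.
Legal moves: Nd7, Nc6+, Na6+, Kg7, Kf7, Ke7, Kg6, Ke6, Kf5, Ke5.
Count: 10.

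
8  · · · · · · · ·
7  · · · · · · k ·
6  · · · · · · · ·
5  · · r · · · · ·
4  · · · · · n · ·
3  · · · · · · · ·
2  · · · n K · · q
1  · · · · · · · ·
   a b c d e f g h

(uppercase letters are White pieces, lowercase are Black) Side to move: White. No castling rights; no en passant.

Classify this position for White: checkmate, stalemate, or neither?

neither

White to move; white king on e2.
In check: yes, from the black queen on h2 and the black knight on f4.
King squares — d1: available; e1: available; f1: attacked by Nd2; d2: attacked by Qh2; f2: attacked by Qh2; d3: attacked by Nf4; e3: available; f3: attacked by Nd2.
Legal moves for White: Ke3, Ke1, Kd1.
White is in check but has 3 legal moves → neither.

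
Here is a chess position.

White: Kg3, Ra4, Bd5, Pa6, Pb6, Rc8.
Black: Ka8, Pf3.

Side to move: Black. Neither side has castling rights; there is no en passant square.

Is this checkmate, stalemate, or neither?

checkmate

Black to move; black king on a8.
In check: yes, from the white bishop on d5 and the white rook on c8.
King squares — a7: attacked by Pb6; b7: attacked by Bd5; b8: attacked by Rc8.
Legal moves for Black: none.
In check with no legal moves → checkmate.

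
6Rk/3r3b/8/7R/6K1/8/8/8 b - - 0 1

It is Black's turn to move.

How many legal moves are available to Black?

1

Black to move; king on h8.
In check: yes, from the white rook on g8.
Legal moves: Kxg8.
Count: 1.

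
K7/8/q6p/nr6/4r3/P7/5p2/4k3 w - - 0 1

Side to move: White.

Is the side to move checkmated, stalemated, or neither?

checkmate

White to move; white king on a8.
In check: yes, from the black queen on a6.
King squares — a7: attacked by Qa6; b7: attacked by Na5; b8: attacked by Rb5.
Legal moves for White: none.
In check with no legal moves → checkmate.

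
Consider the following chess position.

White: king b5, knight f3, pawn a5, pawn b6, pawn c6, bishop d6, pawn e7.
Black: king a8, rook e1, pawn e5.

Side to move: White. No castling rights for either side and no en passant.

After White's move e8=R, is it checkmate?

After e8=R: black king on a8; in check: yes, from the white rook on e8.
King squares — a7: attacked by Pb6; b7: attacked by Pc6; b8: attacked by Bd6.
Black has no legal moves → checkmate.

yes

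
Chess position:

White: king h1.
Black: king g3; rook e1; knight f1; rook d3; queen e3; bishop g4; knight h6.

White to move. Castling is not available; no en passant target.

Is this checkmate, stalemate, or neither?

stalemate

White to move; white king on h1.
In check: no.
King squares — g1: attacked by Qe3; g2: attacked by Kg3; h2: attacked by Nf1.
Legal moves for White: none.
Not in check and no legal moves → stalemate.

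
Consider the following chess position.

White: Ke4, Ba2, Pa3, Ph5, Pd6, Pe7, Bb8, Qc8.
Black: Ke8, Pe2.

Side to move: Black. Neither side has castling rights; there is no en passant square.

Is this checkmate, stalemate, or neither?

Black to move; black king on e8.
In check: yes, from the white queen on c8.
King squares — d7: attacked by Qc8; e7: attacked by Pd6; f7: attacked by Ba2; d8: attacked by Pe7; f8: attacked by Pe7.
Legal moves for Black: none.
In check with no legal moves → checkmate.

checkmate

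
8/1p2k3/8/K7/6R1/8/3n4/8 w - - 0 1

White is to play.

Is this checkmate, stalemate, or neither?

neither

White to move; white king on a5.
In check: no.
Legal moves for White: Kb6, Kb5, Kb4, Ka4, Rg8, Rg7+, Rg6, Rg5, Rh4, Rf4, Re4+, Rd4, Rc4, Rb4, Ra4, Rg3, Rg2, Rg1.
White has 18 legal moves and is not in check → neither.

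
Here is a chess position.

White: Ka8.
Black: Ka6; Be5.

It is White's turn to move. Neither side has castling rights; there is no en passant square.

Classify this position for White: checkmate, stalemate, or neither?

stalemate

White to move; white king on a8.
In check: no.
King squares — a7: attacked by Ka6; b7: attacked by Ka6; b8: attacked by Be5.
Legal moves for White: none.
Not in check and no legal moves → stalemate.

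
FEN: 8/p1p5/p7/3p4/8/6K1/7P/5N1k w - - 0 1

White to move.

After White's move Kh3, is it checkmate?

no

After Kh3: black king on h1; in check: no.
Black is not in check, so this cannot be checkmate.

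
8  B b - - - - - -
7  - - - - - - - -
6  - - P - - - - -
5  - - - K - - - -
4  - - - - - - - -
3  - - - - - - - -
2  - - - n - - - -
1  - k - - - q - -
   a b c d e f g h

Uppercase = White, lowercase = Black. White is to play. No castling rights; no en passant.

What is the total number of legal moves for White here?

5

White to move; king on d5.
In check: no.
Legal moves: Bb7, Ke6, Kc5, Kd4, c7.
Count: 5.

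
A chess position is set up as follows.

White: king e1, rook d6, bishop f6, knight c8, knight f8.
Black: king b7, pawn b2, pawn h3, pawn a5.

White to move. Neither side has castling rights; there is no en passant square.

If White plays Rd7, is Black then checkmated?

After Rd7: black king on b7; in check: yes, from the white rook on d7.
Black has 5 legal replies: Kxc8, Kb8, Ka8, Kc6, Ka6.
In check but a legal move exists → not checkmate.

no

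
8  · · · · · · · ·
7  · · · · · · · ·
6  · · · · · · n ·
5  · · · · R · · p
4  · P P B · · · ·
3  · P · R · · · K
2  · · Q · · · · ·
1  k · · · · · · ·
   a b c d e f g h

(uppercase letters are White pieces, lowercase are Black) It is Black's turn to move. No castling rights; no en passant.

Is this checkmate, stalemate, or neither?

Black to move; black king on a1.
In check: yes, from the white bishop on d4.
King squares — b1: attacked by Qc2; a2: attacked by Qc2; b2: attacked by Qc2.
Legal moves for Black: none.
In check with no legal moves → checkmate.

checkmate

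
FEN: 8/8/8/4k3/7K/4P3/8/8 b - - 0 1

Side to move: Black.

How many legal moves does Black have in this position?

Black to move; king on e5.
In check: no.
Legal moves: Kf6, Ke6, Kd6, Kf5, Kd5, Ke4.
Count: 6.

6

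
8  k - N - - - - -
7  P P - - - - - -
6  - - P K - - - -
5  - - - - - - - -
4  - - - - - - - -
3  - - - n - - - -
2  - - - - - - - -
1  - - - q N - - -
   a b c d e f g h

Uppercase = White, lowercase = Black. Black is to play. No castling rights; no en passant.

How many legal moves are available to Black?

0

Black to move; king on a8.
In check: yes, from the white pawn on b7.
Legal moves: none.
Count: 0.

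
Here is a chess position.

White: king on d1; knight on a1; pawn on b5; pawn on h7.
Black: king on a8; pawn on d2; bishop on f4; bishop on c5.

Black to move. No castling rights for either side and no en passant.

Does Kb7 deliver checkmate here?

no

After Kb7: white king on d1; in check: no.
White is not in check, so this cannot be checkmate.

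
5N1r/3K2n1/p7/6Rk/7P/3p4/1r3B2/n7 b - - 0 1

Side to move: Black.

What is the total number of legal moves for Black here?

Black to move; king on h5.
In check: yes, from the white rook on g5.
Legal moves: Kh6.
Count: 1.

1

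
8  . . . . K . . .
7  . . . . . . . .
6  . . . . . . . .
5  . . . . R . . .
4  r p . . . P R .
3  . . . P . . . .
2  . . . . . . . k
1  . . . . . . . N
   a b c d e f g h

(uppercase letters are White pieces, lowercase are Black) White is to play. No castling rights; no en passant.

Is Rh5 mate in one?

After Rh5: black king on h2; in check: yes, from the white rook on h5.
King squares — g1: attacked by Rg4; h1: attacked by Rh5; g2: attacked by Rg4; g3: attacked by Nh1; h3: attacked by Rh5.
Black has no legal moves → checkmate.

yes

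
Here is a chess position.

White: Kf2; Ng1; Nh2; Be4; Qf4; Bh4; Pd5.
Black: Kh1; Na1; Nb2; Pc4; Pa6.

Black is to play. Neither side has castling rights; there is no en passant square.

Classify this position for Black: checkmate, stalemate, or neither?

checkmate

Black to move; black king on h1.
In check: yes, from the white bishop on e4.
King squares — g1: attacked by Kf2; g2: attacked by Kf2; h2: attacked by Qf4.
Legal moves for Black: none.
In check with no legal moves → checkmate.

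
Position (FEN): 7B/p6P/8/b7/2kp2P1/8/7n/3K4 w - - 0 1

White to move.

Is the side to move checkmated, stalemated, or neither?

neither

White to move; white king on d1.
In check: no.
Legal moves for White: Bg7, Bf6, Be5, Bxd4, Ke2, Kc2, Kc1, g5.
White has 8 legal moves and is not in check → neither.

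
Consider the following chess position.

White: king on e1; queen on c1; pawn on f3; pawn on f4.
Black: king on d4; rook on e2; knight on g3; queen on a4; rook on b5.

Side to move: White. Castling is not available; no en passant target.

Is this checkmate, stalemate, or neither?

White to move; white king on e1.
In check: yes, from the black rook on e2.
King squares — d1: attacked by Qa4; f1: attacked by Ng3; d2: attacked by Re2; e2: attacked by Ng3; f2: attacked by Re2.
Legal moves for White: none.
In check with no legal moves → checkmate.

checkmate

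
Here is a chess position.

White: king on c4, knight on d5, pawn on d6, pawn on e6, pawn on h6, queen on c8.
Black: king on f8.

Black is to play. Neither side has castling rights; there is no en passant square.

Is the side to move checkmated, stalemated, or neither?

Black to move; black king on f8.
In check: yes, from the white queen on c8.
King squares — e7: attacked by Nd5; f7: attacked by Pe6; g7: attacked by Ph6; e8: attacked by Qc8; g8: attacked by Qc8.
Legal moves for Black: none.
In check with no legal moves → checkmate.

checkmate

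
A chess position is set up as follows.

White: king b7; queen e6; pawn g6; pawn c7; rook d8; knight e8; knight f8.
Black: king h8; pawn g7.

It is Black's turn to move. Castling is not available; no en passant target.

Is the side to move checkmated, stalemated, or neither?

Black to move; black king on h8.
In check: no.
King squares — g7: own pawn; h7: attacked by Pg6; g8: attacked by Qe6.
Legal moves for Black: none.
Not in check and no legal moves → stalemate.

stalemate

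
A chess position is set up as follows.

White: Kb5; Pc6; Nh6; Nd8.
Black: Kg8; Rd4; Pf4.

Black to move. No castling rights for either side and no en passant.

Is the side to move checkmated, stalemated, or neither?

Black to move; black king on g8.
In check: yes, from the white knight on h6.
Legal moves for Black: Kh8, Kf8, Kh7, Kg7.
Black is in check but has 4 legal moves → neither.

neither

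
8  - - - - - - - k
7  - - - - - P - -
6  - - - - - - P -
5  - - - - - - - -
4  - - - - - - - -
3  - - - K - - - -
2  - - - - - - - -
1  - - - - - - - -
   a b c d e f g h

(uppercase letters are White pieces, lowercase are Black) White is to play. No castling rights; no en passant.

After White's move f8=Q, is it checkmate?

After f8=Q: black king on h8; in check: yes, from the white queen on f8.
King squares — g7: attacked by Qf8; h7: attacked by Pg6; g8: attacked by Qf8.
Black has no legal moves → checkmate.

yes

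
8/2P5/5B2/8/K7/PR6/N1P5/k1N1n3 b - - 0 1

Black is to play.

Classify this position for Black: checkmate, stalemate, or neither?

checkmate

Black to move; black king on a1.
In check: yes, from the white bishop on f6.
King squares — b1: attacked by Rb3; a2: attacked by Nc1; b2: attacked by Rb3.
Legal moves for Black: none.
In check with no legal moves → checkmate.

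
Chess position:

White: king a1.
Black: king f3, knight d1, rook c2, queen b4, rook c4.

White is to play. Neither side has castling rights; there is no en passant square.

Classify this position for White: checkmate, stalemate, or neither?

stalemate

White to move; white king on a1.
In check: no.
King squares — b1: attacked by Qb4; a2: attacked by Rc2; b2: attacked by Nd1.
Legal moves for White: none.
Not in check and no legal moves → stalemate.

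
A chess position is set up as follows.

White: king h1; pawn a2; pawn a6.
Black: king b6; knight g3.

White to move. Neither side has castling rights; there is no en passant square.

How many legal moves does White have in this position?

White to move; king on h1.
In check: yes, from the black knight on g3.
Legal moves: Kh2, Kg2, Kg1.
Count: 3.

3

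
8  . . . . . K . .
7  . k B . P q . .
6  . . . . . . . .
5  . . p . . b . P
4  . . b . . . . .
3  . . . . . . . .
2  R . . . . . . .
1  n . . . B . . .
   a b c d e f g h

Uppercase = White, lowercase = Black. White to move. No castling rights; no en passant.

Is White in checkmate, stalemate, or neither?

White to move; white king on f8.
In check: yes, from the black queen on f7.
King squares — e7: own pawn; f7: attacked by Bc4; g7: attacked by Qf7; e8: attacked by Qf7; g8: attacked by Qf7.
Legal moves for White: none.
In check with no legal moves → checkmate.

checkmate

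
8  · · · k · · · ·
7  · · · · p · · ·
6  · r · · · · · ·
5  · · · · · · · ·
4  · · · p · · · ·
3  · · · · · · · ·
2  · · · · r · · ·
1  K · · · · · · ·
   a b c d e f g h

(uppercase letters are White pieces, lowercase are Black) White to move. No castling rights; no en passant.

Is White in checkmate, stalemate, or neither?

White to move; white king on a1.
In check: no.
King squares — b1: attacked by Rb6; a2: attacked by Re2; b2: attacked by Re2.
Legal moves for White: none.
Not in check and no legal moves → stalemate.

stalemate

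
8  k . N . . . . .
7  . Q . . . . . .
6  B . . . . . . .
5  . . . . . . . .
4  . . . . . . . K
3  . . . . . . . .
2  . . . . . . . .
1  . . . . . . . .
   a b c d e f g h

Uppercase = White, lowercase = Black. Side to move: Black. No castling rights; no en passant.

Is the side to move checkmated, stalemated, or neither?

Black to move; black king on a8.
In check: yes, from the white queen on b7.
King squares — a7: attacked by Qb7; b7: attacked by Ba6; b8: attacked by Qb7.
Legal moves for Black: none.
In check with no legal moves → checkmate.

checkmate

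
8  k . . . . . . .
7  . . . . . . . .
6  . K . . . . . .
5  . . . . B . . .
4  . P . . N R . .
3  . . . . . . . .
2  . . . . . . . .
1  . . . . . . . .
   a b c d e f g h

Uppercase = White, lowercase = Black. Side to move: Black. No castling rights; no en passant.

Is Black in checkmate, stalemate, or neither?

Black to move; black king on a8.
In check: no.
King squares — a7: attacked by Kb6; b7: attacked by Kb6; b8: attacked by Be5.
Legal moves for Black: none.
Not in check and no legal moves → stalemate.

stalemate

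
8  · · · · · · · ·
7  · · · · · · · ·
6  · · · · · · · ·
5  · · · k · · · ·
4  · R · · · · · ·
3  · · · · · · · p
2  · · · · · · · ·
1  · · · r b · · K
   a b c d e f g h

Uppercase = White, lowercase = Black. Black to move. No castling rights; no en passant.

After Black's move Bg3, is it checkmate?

yes

After Bg3: white king on h1; in check: yes, from the black rook on d1.
King squares — g1: attacked by Rd1; g2: attacked by Ph3; h2: attacked by Bg3.
White has no legal moves → checkmate.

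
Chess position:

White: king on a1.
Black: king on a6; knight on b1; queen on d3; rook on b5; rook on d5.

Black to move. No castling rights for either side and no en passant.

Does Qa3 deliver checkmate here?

After Qa3: white king on a1; in check: yes, from the black queen on a3.
King squares — b1: attacked by Rb5; a2: attacked by Qa3; b2: attacked by Qa3.
White has no legal moves → checkmate.

yes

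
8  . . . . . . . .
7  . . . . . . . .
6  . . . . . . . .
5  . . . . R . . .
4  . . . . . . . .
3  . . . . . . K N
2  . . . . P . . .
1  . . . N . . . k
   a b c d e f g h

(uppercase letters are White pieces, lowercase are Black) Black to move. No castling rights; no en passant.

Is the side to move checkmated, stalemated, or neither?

Black to move; black king on h1.
In check: no.
King squares — g1: attacked by Nh3; g2: attacked by Kg3; h2: attacked by Kg3.
Legal moves for Black: none.
Not in check and no legal moves → stalemate.

stalemate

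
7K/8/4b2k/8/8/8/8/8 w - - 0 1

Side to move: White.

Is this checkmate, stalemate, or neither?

White to move; white king on h8.
In check: no.
King squares — g7: attacked by Kh6; h7: attacked by Kh6; g8: attacked by Be6.
Legal moves for White: none.
Not in check and no legal moves → stalemate.

stalemate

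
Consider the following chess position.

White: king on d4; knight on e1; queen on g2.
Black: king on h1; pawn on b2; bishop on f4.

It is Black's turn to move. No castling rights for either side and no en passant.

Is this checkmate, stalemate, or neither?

checkmate

Black to move; black king on h1.
In check: yes, from the white queen on g2.
King squares — g1: attacked by Qg2; g2: attacked by Ne1; h2: attacked by Qg2.
Legal moves for Black: none.
In check with no legal moves → checkmate.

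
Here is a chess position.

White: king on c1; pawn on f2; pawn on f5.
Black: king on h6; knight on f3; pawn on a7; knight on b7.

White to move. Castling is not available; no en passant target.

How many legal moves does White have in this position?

White to move; king on c1.
In check: no.
Legal moves: Kc2, Kb2, Kd1, Kb1, f6.
Count: 5.

5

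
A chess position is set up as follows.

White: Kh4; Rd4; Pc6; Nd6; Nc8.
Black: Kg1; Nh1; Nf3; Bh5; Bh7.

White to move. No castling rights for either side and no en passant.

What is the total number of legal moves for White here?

White to move; king on h4.
In check: yes, from the black knight on f3.
Legal moves: Kxh5, Kh3.
Count: 2.

2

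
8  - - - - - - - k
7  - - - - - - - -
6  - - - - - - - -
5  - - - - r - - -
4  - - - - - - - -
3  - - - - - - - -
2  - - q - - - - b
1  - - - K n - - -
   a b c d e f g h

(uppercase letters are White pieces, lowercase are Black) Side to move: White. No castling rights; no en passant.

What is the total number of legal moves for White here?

0

White to move; king on d1.
In check: yes, from the black queen on c2.
Legal moves: none.
Count: 0.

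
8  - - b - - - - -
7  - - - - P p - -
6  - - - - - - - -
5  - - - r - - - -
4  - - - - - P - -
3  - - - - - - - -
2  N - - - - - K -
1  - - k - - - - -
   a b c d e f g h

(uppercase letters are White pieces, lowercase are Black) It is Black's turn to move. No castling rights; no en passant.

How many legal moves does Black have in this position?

5

Black to move; king on c1.
In check: yes, from the white knight on a2.
Legal moves: Kd2, Kc2, Kb2, Kd1, Kb1.
Count: 5.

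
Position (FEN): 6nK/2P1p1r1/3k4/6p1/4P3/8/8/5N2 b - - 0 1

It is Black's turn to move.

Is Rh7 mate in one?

After Rh7: white king on h8; in check: yes, from the black rook on h7.
White has 2 legal replies: Kxg8, Kxh7.
In check but a legal move exists → not checkmate.

no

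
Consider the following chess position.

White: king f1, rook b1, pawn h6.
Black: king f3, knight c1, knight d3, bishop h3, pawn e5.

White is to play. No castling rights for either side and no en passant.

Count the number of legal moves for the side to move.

1

White to move; king on f1.
In check: yes, from the black bishop on h3.
Legal moves: Kg1.
Count: 1.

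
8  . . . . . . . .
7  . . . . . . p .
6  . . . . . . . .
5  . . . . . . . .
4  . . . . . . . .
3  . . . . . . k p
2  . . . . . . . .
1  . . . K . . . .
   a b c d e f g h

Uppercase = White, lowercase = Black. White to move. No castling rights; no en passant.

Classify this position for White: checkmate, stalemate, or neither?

neither

White to move; white king on d1.
In check: no.
Legal moves for White: Ke2, Kd2, Kc2, Ke1, Kc1.
White has 5 legal moves and is not in check → neither.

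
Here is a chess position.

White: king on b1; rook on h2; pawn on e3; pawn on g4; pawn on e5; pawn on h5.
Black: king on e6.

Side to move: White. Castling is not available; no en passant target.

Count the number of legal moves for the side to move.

18

White to move; king on b1.
In check: no.
Legal moves: Rh4, Rh3, Rg2, Rf2, Re2, Rd2, Rc2, Rb2, Ra2, Rh1, Kc2, Kb2, Ka2, Kc1, Ka1, h6, g5, e4.
Count: 18.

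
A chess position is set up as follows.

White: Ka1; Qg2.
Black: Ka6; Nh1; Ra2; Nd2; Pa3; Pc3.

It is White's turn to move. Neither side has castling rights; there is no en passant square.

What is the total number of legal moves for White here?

1

White to move; king on a1.
In check: yes, from the black rook on a2.
Legal moves: Kxa2.
Count: 1.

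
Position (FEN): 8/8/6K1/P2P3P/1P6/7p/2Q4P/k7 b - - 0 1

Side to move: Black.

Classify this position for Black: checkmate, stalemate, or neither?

stalemate

Black to move; black king on a1.
In check: no.
King squares — b1: attacked by Qc2; a2: attacked by Qc2; b2: attacked by Qc2.
Legal moves for Black: none.
Not in check and no legal moves → stalemate.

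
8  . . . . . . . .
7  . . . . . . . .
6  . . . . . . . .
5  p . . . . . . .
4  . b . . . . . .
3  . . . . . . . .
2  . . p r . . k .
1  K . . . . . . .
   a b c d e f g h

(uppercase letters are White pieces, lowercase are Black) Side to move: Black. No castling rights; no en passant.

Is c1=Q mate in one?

yes

After c1=Q: white king on a1; in check: yes, from the black queen on c1.
King squares — b1: attacked by Qc1; a2: attacked by Rd2; b2: attacked by Qc1.
White has no legal moves → checkmate.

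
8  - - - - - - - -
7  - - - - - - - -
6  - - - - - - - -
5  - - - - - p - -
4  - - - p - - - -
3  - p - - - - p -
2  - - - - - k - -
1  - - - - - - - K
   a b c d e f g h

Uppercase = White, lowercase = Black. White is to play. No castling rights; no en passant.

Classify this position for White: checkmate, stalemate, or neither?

stalemate

White to move; white king on h1.
In check: no.
King squares — g1: attacked by Kf2; g2: attacked by Kf2; h2: attacked by Pg3.
Legal moves for White: none.
Not in check and no legal moves → stalemate.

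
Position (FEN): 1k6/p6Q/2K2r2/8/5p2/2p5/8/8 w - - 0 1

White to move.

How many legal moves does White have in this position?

4

White to move; king on c6.
In check: yes, from the black rook on f6.
Legal moves: Kd7, Kd5, Kc5, Kb5.
Count: 4.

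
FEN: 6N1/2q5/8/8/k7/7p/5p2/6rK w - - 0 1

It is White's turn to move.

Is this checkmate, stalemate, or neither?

checkmate

White to move; white king on h1.
In check: yes, from the black rook on g1.
King squares — g1: attacked by Pf2; g2: attacked by Rg1; h2: attacked by Qc7.
Legal moves for White: none.
In check with no legal moves → checkmate.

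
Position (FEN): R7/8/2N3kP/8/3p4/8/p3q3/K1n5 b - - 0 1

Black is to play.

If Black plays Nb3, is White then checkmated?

yes

After Nb3: white king on a1; in check: yes, from the black knight on b3.
King squares — b1: attacked by Pa2; a2: attacked by Qe2; b2: attacked by Qe2.
White has no legal moves → checkmate.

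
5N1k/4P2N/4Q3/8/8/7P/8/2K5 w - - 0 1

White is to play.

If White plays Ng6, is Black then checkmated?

no

After Ng6: black king on h8; in check: yes, from the white knight on g6.
Black has 2 legal replies: Kxh7, Kg7.
In check but a legal move exists → not checkmate.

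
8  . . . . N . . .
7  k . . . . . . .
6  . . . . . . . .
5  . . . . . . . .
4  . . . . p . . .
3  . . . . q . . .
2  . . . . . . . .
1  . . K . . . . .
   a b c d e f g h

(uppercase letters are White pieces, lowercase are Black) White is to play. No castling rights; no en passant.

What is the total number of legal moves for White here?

White to move; king on c1.
In check: yes, from the black queen on e3.
Legal moves: Kc2, Kb2, Kd1, Kb1.
Count: 4.

4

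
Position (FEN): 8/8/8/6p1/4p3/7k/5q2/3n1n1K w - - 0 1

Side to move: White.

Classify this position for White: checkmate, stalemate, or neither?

stalemate

White to move; white king on h1.
In check: no.
King squares — g1: attacked by Qf2; g2: attacked by Qf2; h2: attacked by Nf1.
Legal moves for White: none.
Not in check and no legal moves → stalemate.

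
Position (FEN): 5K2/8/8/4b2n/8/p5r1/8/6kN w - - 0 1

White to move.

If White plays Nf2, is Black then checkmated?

After Nf2: black king on g1; in check: no.
Black is not in check, so this cannot be checkmate.

no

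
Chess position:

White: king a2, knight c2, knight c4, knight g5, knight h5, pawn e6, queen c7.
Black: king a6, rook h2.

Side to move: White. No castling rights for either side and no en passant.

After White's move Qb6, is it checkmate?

yes

After Qb6: black king on a6; in check: yes, from the white queen on b6.
King squares — a5: attacked by Nc4; b5: attacked by Qb6; b6: attacked by Nc4; a7: attacked by Qb6; b7: attacked by Qb6.
Black has no legal moves → checkmate.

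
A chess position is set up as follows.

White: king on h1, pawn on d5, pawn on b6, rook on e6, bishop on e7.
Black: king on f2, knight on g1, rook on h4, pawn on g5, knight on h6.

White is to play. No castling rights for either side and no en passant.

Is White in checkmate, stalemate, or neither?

checkmate

White to move; white king on h1.
In check: yes, from the black rook on h4.
King squares — g1: attacked by Kf2; g2: attacked by Kf2; h2: attacked by Rh4.
Legal moves for White: none.
In check with no legal moves → checkmate.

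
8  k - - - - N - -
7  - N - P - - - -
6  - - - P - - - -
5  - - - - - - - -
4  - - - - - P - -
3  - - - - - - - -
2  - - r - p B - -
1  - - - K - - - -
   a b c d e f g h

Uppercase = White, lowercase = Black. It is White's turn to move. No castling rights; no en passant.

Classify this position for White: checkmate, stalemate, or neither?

neither

White to move; white king on d1.
In check: yes, from the black pawn on e2.
King squares — c1: attacked by Rc2; e1: available; c2: available; d2: attacked by Rc2; e2: attacked by Rc2.
Legal moves for White: Kxc2, Ke1.
White is in check but has 2 legal moves → neither.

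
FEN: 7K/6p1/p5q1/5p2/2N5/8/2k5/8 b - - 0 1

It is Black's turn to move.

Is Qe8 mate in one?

no

After Qe8: white king on h8; in check: yes, from the black queen on e8.
White has 2 legal replies: Kh7, Kxg7.
In check but a legal move exists → not checkmate.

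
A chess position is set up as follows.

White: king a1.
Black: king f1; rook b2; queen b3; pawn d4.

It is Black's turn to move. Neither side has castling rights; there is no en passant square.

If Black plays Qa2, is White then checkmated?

yes

After Qa2: white king on a1; in check: yes, from the black queen on a2.
King squares — b1: attacked by Qa2; a2: attacked by Rb2; b2: attacked by Qa2.
White has no legal moves → checkmate.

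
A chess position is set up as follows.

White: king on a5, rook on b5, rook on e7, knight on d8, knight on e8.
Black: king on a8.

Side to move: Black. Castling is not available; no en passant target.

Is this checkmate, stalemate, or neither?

stalemate

Black to move; black king on a8.
In check: no.
King squares — a7: attacked by Re7; b7: attacked by Rb5; b8: attacked by Rb5.
Legal moves for Black: none.
Not in check and no legal moves → stalemate.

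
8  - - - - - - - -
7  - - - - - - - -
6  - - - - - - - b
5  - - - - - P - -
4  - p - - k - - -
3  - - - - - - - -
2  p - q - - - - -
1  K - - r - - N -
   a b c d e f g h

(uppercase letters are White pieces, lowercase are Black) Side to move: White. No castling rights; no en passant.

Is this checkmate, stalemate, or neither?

checkmate

White to move; white king on a1.
In check: yes, from the black rook on d1.
King squares — b1: attacked by Rd1; a2: attacked by Qc2; b2: attacked by Qc2.
Legal moves for White: none.
In check with no legal moves → checkmate.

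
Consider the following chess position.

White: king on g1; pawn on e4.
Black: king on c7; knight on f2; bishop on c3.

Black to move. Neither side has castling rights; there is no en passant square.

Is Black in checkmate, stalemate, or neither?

neither

Black to move; black king on c7.
In check: no.
Legal moves for Black include: Kd8, Kc8, Kb8, Kd7, Kb7, Kd6, Kc6, Kb6, Bh8, Bg7, Bf6, Be5, Ba5, Bd4, Bb4, Bd2, Bb2, Be1, ... (list truncated; more exist).
Black has legal moves and is not in check → neither.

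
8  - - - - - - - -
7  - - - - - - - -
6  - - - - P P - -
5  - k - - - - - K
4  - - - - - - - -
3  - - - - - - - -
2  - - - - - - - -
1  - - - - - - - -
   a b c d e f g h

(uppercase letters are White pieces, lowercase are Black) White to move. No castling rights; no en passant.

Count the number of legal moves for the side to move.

7

White to move; king on h5.
In check: no.
Legal moves: Kh6, Kg6, Kg5, Kh4, Kg4, f7, e7.
Count: 7.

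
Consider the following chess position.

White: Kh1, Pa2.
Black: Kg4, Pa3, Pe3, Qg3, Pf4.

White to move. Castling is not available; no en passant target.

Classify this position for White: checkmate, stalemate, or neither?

stalemate

White to move; white king on h1.
In check: no.
King squares — g1: attacked by Qg3; g2: attacked by Qg3; h2: attacked by Qg3.
Legal moves for White: none.
Not in check and no legal moves → stalemate.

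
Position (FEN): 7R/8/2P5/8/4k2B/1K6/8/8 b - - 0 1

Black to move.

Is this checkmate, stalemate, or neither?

neither

Black to move; black king on e4.
In check: no.
Legal moves for Black: Kf5, Ke5, Kd5, Kf4, Kd4, Kf3, Ke3, Kd3.
Black has 8 legal moves and is not in check → neither.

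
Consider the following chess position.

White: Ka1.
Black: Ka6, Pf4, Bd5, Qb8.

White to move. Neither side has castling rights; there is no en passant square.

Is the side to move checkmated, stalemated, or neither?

stalemate

White to move; white king on a1.
In check: no.
King squares — b1: attacked by Qb8; a2: attacked by Bd5; b2: attacked by Qb8.
Legal moves for White: none.
Not in check and no legal moves → stalemate.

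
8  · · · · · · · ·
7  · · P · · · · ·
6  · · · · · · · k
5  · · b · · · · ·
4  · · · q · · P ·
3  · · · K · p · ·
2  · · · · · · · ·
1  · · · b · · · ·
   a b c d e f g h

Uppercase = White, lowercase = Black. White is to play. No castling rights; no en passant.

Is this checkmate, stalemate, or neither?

checkmate

White to move; white king on d3.
In check: yes, from the black queen on d4.
King squares — c2: attacked by Bd1; d2: attacked by Qd4; e2: attacked by Bd1; c3: attacked by Qd4; e3: attacked by Qd4; c4: attacked by Qd4; d4: attacked by Bc5; e4: attacked by Qd4.
Legal moves for White: none.
In check with no legal moves → checkmate.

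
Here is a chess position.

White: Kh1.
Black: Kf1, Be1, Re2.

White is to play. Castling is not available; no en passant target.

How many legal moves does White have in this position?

White to move; king on h1.
In check: no.
Legal moves: none.
Count: 0.

0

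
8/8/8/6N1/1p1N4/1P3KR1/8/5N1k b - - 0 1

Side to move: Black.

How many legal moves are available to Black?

0

Black to move; king on h1.
In check: no.
Legal moves: none.
Count: 0.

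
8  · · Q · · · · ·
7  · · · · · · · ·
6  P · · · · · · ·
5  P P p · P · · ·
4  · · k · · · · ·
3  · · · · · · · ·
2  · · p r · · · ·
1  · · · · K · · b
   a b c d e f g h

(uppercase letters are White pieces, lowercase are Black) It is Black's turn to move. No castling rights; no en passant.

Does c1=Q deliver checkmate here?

After c1=Q: white king on e1; in check: yes, from the black queen on c1.
King squares — d1: attacked by Qc1; f1: attacked by Qc1; d2: attacked by Qc1; e2: attacked by Rd2; f2: attacked by Rd2.
White has no legal moves → checkmate.

yes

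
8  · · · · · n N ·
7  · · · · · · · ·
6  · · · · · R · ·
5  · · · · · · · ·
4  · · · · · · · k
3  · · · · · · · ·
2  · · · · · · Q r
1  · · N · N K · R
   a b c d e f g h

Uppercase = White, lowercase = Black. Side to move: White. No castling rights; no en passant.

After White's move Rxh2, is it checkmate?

After Rxh2: black king on h4; in check: yes, from the white rook on h2.
King squares — g3: attacked by Qg2; h3: attacked by Qg2; g4: attacked by Qg2; g5: attacked by Qg2; h5: attacked by Rh2.
Black has no legal moves → checkmate.

yes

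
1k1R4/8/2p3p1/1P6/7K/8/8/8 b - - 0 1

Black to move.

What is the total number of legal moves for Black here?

Black to move; king on b8.
In check: yes, from the white rook on d8.
Legal moves: Kc7, Kb7, Ka7.
Count: 3.

3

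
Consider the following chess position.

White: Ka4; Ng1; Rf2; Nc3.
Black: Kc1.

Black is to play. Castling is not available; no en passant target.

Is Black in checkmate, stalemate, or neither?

stalemate

Black to move; black king on c1.
In check: no.
King squares — b1: attacked by Nc3; d1: attacked by Nc3; b2: attacked by Rf2; c2: attacked by Rf2; d2: attacked by Rf2.
Legal moves for Black: none.
Not in check and no legal moves → stalemate.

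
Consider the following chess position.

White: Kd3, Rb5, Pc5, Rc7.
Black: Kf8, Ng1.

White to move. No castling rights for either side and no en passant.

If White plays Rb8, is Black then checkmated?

After Rb8: black king on f8; in check: yes, from the white rook on b8.
King squares — e7: attacked by Rc7; f7: attacked by Rc7; g7: attacked by Rc7; e8: attacked by Rb8; g8: attacked by Rb8.
Black has no legal moves → checkmate.

yes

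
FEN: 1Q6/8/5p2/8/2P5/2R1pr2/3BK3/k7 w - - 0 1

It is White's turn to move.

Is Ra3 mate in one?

After Ra3: black king on a1; in check: yes, from the white rook on a3.
King squares — b1: attacked by Qb8; a2: attacked by Ra3; b2: attacked by Qb8.
Black has no legal moves → checkmate.

yes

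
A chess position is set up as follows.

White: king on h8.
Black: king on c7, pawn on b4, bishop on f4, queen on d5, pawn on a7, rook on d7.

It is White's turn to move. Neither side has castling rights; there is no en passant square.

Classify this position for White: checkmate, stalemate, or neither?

stalemate

White to move; white king on h8.
In check: no.
King squares — g7: attacked by Rd7; h7: attacked by Rd7; g8: attacked by Qd5.
Legal moves for White: none.
Not in check and no legal moves → stalemate.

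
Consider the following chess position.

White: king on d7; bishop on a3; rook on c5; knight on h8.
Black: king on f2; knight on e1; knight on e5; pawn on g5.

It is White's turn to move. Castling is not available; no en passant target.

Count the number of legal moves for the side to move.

8

White to move; king on d7.
In check: yes, from the black knight on e5.
Legal moves: Ke8, Kd8, Kc8, Ke7, Kc7, Ke6, Kd6, Rxe5.
Count: 8.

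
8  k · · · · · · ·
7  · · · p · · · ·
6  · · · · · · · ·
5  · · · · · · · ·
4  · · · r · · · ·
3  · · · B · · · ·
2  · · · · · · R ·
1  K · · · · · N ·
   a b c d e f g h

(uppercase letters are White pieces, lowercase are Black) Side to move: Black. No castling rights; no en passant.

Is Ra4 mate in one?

After Ra4: white king on a1; in check: yes, from the black rook on a4.
White has 3 legal replies: Kb2, Kb1, Ra2.
In check but a legal move exists → not checkmate.

no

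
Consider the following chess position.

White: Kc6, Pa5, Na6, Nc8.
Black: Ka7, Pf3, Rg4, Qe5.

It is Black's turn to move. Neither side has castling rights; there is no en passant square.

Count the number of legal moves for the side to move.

2

Black to move; king on a7.
In check: yes, from the white knight on c8.
Legal moves: Ka8, Kxa6.
Count: 2.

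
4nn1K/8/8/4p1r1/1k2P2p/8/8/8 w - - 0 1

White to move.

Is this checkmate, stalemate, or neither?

stalemate

White to move; white king on h8.
In check: no.
King squares — g7: attacked by Rg5; h7: attacked by Nf8; g8: attacked by Rg5.
Legal moves for White: none.
Not in check and no legal moves → stalemate.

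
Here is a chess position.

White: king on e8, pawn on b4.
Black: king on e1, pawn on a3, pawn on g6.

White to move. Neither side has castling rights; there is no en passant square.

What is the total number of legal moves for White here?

White to move; king on e8.
In check: no.
Legal moves: Kf8, Kd8, Kf7, Ke7, Kd7, b5.
Count: 6.

6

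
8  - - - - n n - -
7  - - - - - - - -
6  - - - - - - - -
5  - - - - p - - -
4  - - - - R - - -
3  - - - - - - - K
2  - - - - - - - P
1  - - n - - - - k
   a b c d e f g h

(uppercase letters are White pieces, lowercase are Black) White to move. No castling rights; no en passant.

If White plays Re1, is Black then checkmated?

yes

After Re1: black king on h1; in check: yes, from the white rook on e1.
King squares — g1: attacked by Re1; g2: attacked by Kh3; h2: attacked by Kh3.
Black has no legal moves → checkmate.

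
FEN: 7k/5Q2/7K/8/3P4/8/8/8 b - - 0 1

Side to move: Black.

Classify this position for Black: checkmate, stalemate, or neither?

Black to move; black king on h8.
In check: no.
King squares — g7: attacked by Kh6; h7: attacked by Kh6; g8: attacked by Qf7.
Legal moves for Black: none.
Not in check and no legal moves → stalemate.

stalemate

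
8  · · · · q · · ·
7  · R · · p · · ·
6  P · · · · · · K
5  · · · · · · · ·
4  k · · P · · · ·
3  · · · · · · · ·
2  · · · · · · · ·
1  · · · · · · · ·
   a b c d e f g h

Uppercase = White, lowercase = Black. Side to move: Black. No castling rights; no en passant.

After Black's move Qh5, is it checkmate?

After Qh5: white king on h6; in check: yes, from the black queen on h5.
White has 2 legal replies: Kg7, Kxh5.
In check but a legal move exists → not checkmate.

no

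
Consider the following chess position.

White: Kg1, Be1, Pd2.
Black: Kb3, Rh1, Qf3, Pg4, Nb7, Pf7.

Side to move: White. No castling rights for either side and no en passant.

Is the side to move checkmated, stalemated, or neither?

checkmate

White to move; white king on g1.
In check: yes, from the black rook on h1.
King squares — f1: attacked by Rh1; h1: attacked by Qf3; f2: attacked by Qf3; g2: attacked by Qf3; h2: attacked by Rh1.
Legal moves for White: none.
In check with no legal moves → checkmate.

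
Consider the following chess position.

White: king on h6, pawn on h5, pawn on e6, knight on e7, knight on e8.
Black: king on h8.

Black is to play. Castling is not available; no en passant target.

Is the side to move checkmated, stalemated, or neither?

stalemate

Black to move; black king on h8.
In check: no.
King squares — g7: attacked by Kh6; h7: attacked by Kh6; g8: attacked by Ne7.
Legal moves for Black: none.
Not in check and no legal moves → stalemate.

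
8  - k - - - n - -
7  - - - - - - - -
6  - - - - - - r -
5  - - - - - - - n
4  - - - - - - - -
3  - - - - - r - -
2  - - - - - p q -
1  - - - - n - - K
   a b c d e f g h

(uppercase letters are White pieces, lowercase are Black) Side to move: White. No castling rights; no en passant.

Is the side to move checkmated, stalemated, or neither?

checkmate

White to move; white king on h1.
In check: yes, from the black queen on g2.
King squares — g1: attacked by Pf2; g2: attacked by Ne1; h2: attacked by Qg2.
Legal moves for White: none.
In check with no legal moves → checkmate.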